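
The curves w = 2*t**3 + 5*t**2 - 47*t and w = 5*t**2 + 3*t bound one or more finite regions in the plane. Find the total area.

625

Set the curves equal: 2*t**3 + 5*t**2 - 47*t = 5*t**2 + 3*t, so 2*t**3 - 50*t = 0, which factors as 2*t*(t - 5)*(t + 5) = 0. The curves meet at t = -5, 0, 5.
On [-5, 0], w = 2*t**3 + 5*t**2 - 47*t is on top; that piece has area ∫[-5,0] (2*t**3 - 50*t) dt = 625/2.
On [0, 5], w = 5*t**2 + 3*t is on top; that piece has area ∫[0,5] (-(2*t**3 - 50*t)) dt = 625/2.
Total enclosed area = 625/2 + 625/2 = 625.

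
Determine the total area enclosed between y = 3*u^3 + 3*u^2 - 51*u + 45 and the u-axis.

568

The curve meets the u-axis where 3*u^3 + 3*u^2 - 51*u + 45 = 0, i.e. 3*(u - 3)*(u - 1)*(u + 5) = 0, at u = -5, 1, 3.
On [-5, 1] the curve lies above the axis; ∫[-5,1] (3*u^3 + 3*u^2 - 51*u + 45) du = 540, giving area 540.
On [1, 3] the curve lies below the axis; ∫[1,3] (3*u^3 + 3*u^2 - 51*u + 45) du = -28, giving area 28.
Total area = 540 + 28 = 568.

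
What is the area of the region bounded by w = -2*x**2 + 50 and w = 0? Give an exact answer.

1000/3

Set the curves equal: -2*x**2 + 50 = 0, so -2*x**2 + 50 = 0, which factors as -2*(x - 5)*(x + 5) = 0. The curves meet at x = -5, 5.
On [-5, 5], w = -2*x**2 + 50 is on top; that piece has area ∫[-5,5] (-2*x**2 + 50) dx = 1000/3.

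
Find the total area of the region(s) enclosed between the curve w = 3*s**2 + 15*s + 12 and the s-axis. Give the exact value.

27/2

The curve meets the s-axis where 3*s**2 + 15*s + 12 = 0, i.e. 3*(s + 1)*(s + 4) = 0, at s = -4, -1.
On [-4, -1] the curve lies below the axis; ∫[-4,-1] (3*s**2 + 15*s + 12) ds = -27/2, giving area 27/2.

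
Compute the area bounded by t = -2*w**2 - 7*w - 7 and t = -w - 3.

Both boundary curves give t as a function of w, so integrate with respect to w. Setting them equal: -2*w**2 - 6*w - 4 = 0, i.e. -2*(w + 1)*(w + 2) = 0, so they meet at w = -2, -1.
For w in [-2, -1], t = -2*w**2 - 7*w - 7 is on the right; area = ∫[-2,-1] (-2*w**2 - 6*w - 4) dw = 1/3.

1/3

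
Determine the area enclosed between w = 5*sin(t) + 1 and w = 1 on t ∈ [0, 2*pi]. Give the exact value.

The difference (5*sin(t) + 1) - (1) = 5*sin(t) changes sign at t = pi inside [0, 2*pi], so split the integral there.
∫[0,pi] (5*sin(t)) dt = 10.
∫[pi,2*pi] (5*sin(t)) dt = -10; the area of that piece is 10.
Total area = 10 + 10 = 20.

20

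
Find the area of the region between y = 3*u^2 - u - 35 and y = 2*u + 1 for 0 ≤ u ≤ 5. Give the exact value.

The difference (3*u^2 - u - 35) - (2*u + 1) = 3*u^2 - 3*u - 36 changes sign at u = 4 inside [0, 5], so split the integral there.
∫[0,4] (3*u^2 - 3*u - 36) du = -104; the area of that piece is 104.
∫[4,5] (3*u^2 - 3*u - 36) du = 23/2.
Total area = 104 + 23/2 = 231/2.

231/2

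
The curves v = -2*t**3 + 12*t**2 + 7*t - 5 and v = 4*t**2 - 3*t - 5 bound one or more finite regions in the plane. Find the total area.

443/3

Set the curves equal: -2*t**3 + 12*t**2 + 7*t - 5 = 4*t**2 - 3*t - 5, so -2*t**3 + 8*t**2 + 10*t = 0, which factors as -2*t*(t - 5)*(t + 1) = 0. The curves meet at t = -1, 0, 5.
On [-1, 0], v = 4*t**2 - 3*t - 5 is on top; that piece has area ∫[-1,0] (-(-2*t**3 + 8*t**2 + 10*t)) dt = 11/6.
On [0, 5], v = -2*t**3 + 12*t**2 + 7*t - 5 is on top; that piece has area ∫[0,5] (-2*t**3 + 8*t**2 + 10*t) dt = 875/6.
Total enclosed area = 11/6 + 875/6 = 443/3.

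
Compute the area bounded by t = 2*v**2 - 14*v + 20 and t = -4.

Both boundary curves give t as a function of v, so integrate with respect to v. Setting them equal: 2*v**2 - 14*v + 24 = 0, i.e. 2*(v - 4)*(v - 3) = 0, so they meet at v = 3, 4.
For v in [3, 4], t = 2*v**2 - 14*v + 20 is on the left; area = ∫[3,4] (-(2*v**2 - 14*v + 24)) dv = 1/3.

1/3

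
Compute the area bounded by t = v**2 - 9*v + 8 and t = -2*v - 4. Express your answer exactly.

1/6

Both boundary curves give t as a function of v, so integrate with respect to v. Setting them equal: v**2 - 7*v + 12 = 0, i.e. (v - 4)*(v - 3) = 0, so they meet at v = 3, 4.
For v in [3, 4], t = v**2 - 9*v + 8 is on the left; area = ∫[3,4] (-(v**2 - 7*v + 12)) dv = 1/6.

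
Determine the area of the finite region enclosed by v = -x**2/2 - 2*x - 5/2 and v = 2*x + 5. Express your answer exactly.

Set the curves equal: -x**2/2 - 2*x - 5/2 = 2*x + 5, so -x**2/2 - 4*x - 15/2 = 0, which factors as -(x + 3)*(x + 5)/2 = 0. The curves meet at x = -5, -3.
On [-5, -3], v = -x**2/2 - 2*x - 5/2 is on top; that piece has area ∫[-5,-3] (-x**2/2 - 4*x - 15/2) dx = 2/3.

2/3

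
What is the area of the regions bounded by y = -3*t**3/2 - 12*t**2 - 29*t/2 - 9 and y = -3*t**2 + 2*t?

3/4

Set the curves equal: -3*t**3/2 - 12*t**2 - 29*t/2 - 9 = -3*t**2 + 2*t, so -3*t**3/2 - 9*t**2 - 33*t/2 - 9 = 0, which factors as -3*(t + 1)*(t + 2)*(t + 3)/2 = 0. The curves meet at t = -3, -2, -1.
On [-3, -2], y = -3*t**2 + 2*t is on top; that piece has area ∫[-3,-2] (-(-3*t**3/2 - 9*t**2 - 33*t/2 - 9)) dt = 3/8.
On [-2, -1], y = -3*t**3/2 - 12*t**2 - 29*t/2 - 9 is on top; that piece has area ∫[-2,-1] (-3*t**3/2 - 9*t**2 - 33*t/2 - 9) dt = 3/8.
Total enclosed area = 3/8 + 3/8 = 3/4.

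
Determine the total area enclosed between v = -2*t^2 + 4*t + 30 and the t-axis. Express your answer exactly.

512/3

The curve meets the t-axis where -2*t^2 + 4*t + 30 = 0, i.e. -2*(t - 5)*(t + 3) = 0, at t = -3, 5.
On [-3, 5] the curve lies above the axis; ∫[-3,5] (-2*t^2 + 4*t + 30) dt = 512/3, giving area 512/3.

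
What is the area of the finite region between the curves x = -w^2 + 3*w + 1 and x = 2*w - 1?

9/2

Both boundary curves give x as a function of w, so integrate with respect to w. Setting them equal: -w^2 + w + 2 = 0, i.e. -(w - 2)*(w + 1) = 0, so they meet at w = -1, 2.
For w in [-1, 2], x = -w^2 + 3*w + 1 is on the right; area = ∫[-1,2] (-w^2 + w + 2) dw = 9/2.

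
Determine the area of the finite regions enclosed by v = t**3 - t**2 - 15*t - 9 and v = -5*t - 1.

443/6

Set the curves equal: t**3 - t**2 - 15*t - 9 = -5*t - 1, so t**3 - t**2 - 10*t - 8 = 0, which factors as (t - 4)*(t + 1)*(t + 2) = 0. The curves meet at t = -2, -1, 4.
On [-2, -1], v = t**3 - t**2 - 15*t - 9 is on top; that piece has area ∫[-2,-1] (t**3 - t**2 - 10*t - 8) dt = 11/12.
On [-1, 4], v = -5*t - 1 is on top; that piece has area ∫[-1,4] (-(t**3 - t**2 - 10*t - 8)) dt = 875/12.
Total enclosed area = 11/12 + 875/12 = 443/6.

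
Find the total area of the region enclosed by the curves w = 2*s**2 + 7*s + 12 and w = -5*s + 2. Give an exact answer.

Set the curves equal: 2*s**2 + 7*s + 12 = -5*s + 2, so 2*s**2 + 12*s + 10 = 0, which factors as 2*(s + 1)*(s + 5) = 0. The curves meet at s = -5, -1.
On [-5, -1], w = -5*s + 2 is on top; that piece has area ∫[-5,-1] (-(2*s**2 + 12*s + 10)) ds = 64/3.

64/3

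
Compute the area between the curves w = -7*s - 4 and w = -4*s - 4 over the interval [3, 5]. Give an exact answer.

On [3, 5], (-7*s - 4) - (-4*s - 4) = -3*s is ≤ 0 throughout, so the area is a single integral of |-3*s|.
∫[3,5] (-3*s) ds = -24; the area of that piece is 24.

24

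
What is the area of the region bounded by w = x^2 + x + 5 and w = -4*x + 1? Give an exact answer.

Set the curves equal: x^2 + x + 5 = -4*x + 1, so x^2 + 5*x + 4 = 0, which factors as (x + 1)*(x + 4) = 0. The curves meet at x = -4, -1.
On [-4, -1], w = -4*x + 1 is on top; that piece has area ∫[-4,-1] (-(x^2 + 5*x + 4)) dx = 9/2.

9/2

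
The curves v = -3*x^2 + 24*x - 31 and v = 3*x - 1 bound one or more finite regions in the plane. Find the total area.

Set the curves equal: -3*x^2 + 24*x - 31 = 3*x - 1, so -3*x^2 + 21*x - 30 = 0, which factors as -3*(x - 5)*(x - 2) = 0. The curves meet at x = 2, 5.
On [2, 5], v = -3*x^2 + 24*x - 31 is on top; that piece has area ∫[2,5] (-3*x^2 + 21*x - 30) dx = 27/2.

27/2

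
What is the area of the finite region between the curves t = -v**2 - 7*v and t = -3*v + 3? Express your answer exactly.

Both boundary curves give t as a function of v, so integrate with respect to v. Setting them equal: -v**2 - 4*v - 3 = 0, i.e. -(v + 1)*(v + 3) = 0, so they meet at v = -3, -1.
For v in [-3, -1], t = -v**2 - 7*v is on the right; area = ∫[-3,-1] (-v**2 - 4*v - 3) dv = 4/3.

4/3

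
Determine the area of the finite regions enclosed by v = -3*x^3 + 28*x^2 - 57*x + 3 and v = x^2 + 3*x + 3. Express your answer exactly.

393/4

Set the curves equal: -3*x^3 + 28*x^2 - 57*x + 3 = x^2 + 3*x + 3, so -3*x^3 + 27*x^2 - 60*x = 0, which factors as -3*x*(x - 5)*(x - 4) = 0. The curves meet at x = 0, 4, 5.
On [0, 4], v = x^2 + 3*x + 3 is on top; that piece has area ∫[0,4] (-(-3*x^3 + 27*x^2 - 60*x)) dx = 96.
On [4, 5], v = -3*x^3 + 28*x^2 - 57*x + 3 is on top; that piece has area ∫[4,5] (-3*x^3 + 27*x^2 - 60*x) dx = 9/4.
Total enclosed area = 96 + 9/4 = 393/4.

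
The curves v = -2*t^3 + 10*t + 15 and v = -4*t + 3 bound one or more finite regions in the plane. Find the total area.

131/2

Set the curves equal: -2*t^3 + 10*t + 15 = -4*t + 3, so -2*t^3 + 14*t + 12 = 0, which factors as -2*(t - 3)*(t + 1)*(t + 2) = 0. The curves meet at t = -2, -1, 3.
On [-2, -1], v = -4*t + 3 is on top; that piece has area ∫[-2,-1] (-(-2*t^3 + 14*t + 12)) dt = 3/2.
On [-1, 3], v = -2*t^3 + 10*t + 15 is on top; that piece has area ∫[-1,3] (-2*t^3 + 14*t + 12) dt = 64.
Total enclosed area = 3/2 + 64 = 131/2.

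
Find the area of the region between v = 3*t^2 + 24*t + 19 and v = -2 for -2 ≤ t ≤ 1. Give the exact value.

The difference (3*t^2 + 24*t + 19) - (-2) = 3*t^2 + 24*t + 21 changes sign at t = -1 inside [-2, 1], so split the integral there.
∫[-2,-1] (3*t^2 + 24*t + 21) dt = -8; the area of that piece is 8.
∫[-1,1] (3*t^2 + 24*t + 21) dt = 44.
Total area = 8 + 44 = 52.

52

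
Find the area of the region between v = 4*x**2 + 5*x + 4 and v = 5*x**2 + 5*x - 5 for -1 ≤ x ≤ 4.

The difference (4*x**2 + 5*x + 4) - (5*x**2 + 5*x - 5) = -x**2 + 9 changes sign at x = 3 inside [-1, 4], so split the integral there.
∫[-1,3] (-x**2 + 9) dx = 80/3.
∫[3,4] (-x**2 + 9) dx = -10/3; the area of that piece is 10/3.
Total area = 80/3 + 10/3 = 30.

30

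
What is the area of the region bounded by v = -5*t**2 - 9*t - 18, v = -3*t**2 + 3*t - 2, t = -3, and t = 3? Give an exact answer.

The difference (-5*t**2 - 9*t - 18) - (-3*t**2 + 3*t - 2) = -2*t**2 - 12*t - 16 changes sign at t = -2 inside [-3, 3], so split the integral there.
∫[-3,-2] (-2*t**2 - 12*t - 16) dt = 4/3.
∫[-2,3] (-2*t**2 - 12*t - 16) dt = -400/3; the area of that piece is 400/3.
Total area = 4/3 + 400/3 = 404/3.

404/3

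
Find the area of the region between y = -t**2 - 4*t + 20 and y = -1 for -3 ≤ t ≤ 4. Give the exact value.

340/3

The difference (-t**2 - 4*t + 20) - (-1) = -t**2 - 4*t + 21 changes sign at t = 3 inside [-3, 4], so split the integral there.
∫[-3,3] (-t**2 - 4*t + 21) dt = 108.
∫[3,4] (-t**2 - 4*t + 21) dt = -16/3; the area of that piece is 16/3.
Total area = 108 + 16/3 = 340/3.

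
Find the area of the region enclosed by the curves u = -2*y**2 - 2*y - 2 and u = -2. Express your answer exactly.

1/3

Both boundary curves give u as a function of y, so integrate with respect to y. Setting them equal: -2*y**2 - 2*y = 0, i.e. -2*y*(y + 1) = 0, so they meet at y = -1, 0.
For y in [-1, 0], u = -2*y**2 - 2*y - 2 is on the right; area = ∫[-1,0] (-2*y**2 - 2*y) dy = 1/3.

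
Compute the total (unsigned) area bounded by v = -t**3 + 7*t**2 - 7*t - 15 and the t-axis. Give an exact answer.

148/3

The curve meets the t-axis where -t**3 + 7*t**2 - 7*t - 15 = 0, i.e. -(t - 5)*(t - 3)*(t + 1) = 0, at t = -1, 3, 5.
On [-1, 3] the curve lies below the axis; ∫[-1,3] (-t**3 + 7*t**2 - 7*t - 15) dt = -128/3, giving area 128/3.
On [3, 5] the curve lies above the axis; ∫[3,5] (-t**3 + 7*t**2 - 7*t - 15) dt = 20/3, giving area 20/3.
Total area = 128/3 + 20/3 = 148/3.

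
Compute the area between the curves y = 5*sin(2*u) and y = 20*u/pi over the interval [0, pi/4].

5/2 - 5*pi/8

On [0, pi/4], (5*sin(2*u)) - (20*u/pi) = -20*u/pi + 5*sin(2*u) is ≥ 0 throughout, so the area is a single integral of |-20*u/pi + 5*sin(2*u)|.
∫[0,pi/4] (-20*u/pi + 5*sin(2*u)) du = 5/2 - 5*pi/8.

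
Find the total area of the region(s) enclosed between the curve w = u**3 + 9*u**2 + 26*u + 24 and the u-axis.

1/2

The curve meets the u-axis where u**3 + 9*u**2 + 26*u + 24 = 0, i.e. (u + 2)*(u + 3)*(u + 4) = 0, at u = -4, -3, -2.
On [-4, -3] the curve lies above the axis; ∫[-4,-3] (u**3 + 9*u**2 + 26*u + 24) du = 1/4, giving area 1/4.
On [-3, -2] the curve lies below the axis; ∫[-3,-2] (u**3 + 9*u**2 + 26*u + 24) du = -1/4, giving area 1/4.
Total area = 1/4 + 1/4 = 1/2.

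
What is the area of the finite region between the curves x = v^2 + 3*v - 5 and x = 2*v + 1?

Both boundary curves give x as a function of v, so integrate with respect to v. Setting them equal: v^2 + v - 6 = 0, i.e. (v - 2)*(v + 3) = 0, so they meet at v = -3, 2.
For v in [-3, 2], x = v^2 + 3*v - 5 is on the left; area = ∫[-3,2] (-(v^2 + v - 6)) dv = 125/6.

125/6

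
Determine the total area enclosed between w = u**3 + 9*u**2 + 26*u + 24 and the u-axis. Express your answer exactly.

The curve meets the u-axis where u**3 + 9*u**2 + 26*u + 24 = 0, i.e. (u + 2)*(u + 3)*(u + 4) = 0, at u = -4, -3, -2.
On [-4, -3] the curve lies above the axis; ∫[-4,-3] (u**3 + 9*u**2 + 26*u + 24) du = 1/4, giving area 1/4.
On [-3, -2] the curve lies below the axis; ∫[-3,-2] (u**3 + 9*u**2 + 26*u + 24) du = -1/4, giving area 1/4.
Total area = 1/4 + 1/4 = 1/2.

1/2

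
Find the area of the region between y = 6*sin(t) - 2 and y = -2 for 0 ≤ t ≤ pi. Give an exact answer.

On [0, pi], (6*sin(t) - 2) - (-2) = 6*sin(t) is ≥ 0 throughout, so the area is a single integral of |6*sin(t)|.
∫[0,pi] (6*sin(t)) dt = 12.

12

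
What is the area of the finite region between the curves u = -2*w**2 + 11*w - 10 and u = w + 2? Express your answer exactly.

Both boundary curves give u as a function of w, so integrate with respect to w. Setting them equal: -2*w**2 + 10*w - 12 = 0, i.e. -2*(w - 3)*(w - 2) = 0, so they meet at w = 2, 3.
For w in [2, 3], u = -2*w**2 + 11*w - 10 is on the right; area = ∫[2,3] (-2*w**2 + 10*w - 12) dw = 1/3.

1/3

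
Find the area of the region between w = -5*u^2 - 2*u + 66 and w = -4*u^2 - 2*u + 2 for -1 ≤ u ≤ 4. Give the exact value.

895/3

On [-1, 4], (-5*u^2 - 2*u + 66) - (-4*u^2 - 2*u + 2) = -u^2 + 64 is ≥ 0 throughout, so the area is a single integral of |-u^2 + 64|.
∫[-1,4] (-u^2 + 64) du = 895/3.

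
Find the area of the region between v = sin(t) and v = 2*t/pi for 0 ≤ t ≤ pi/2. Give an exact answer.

On [0, pi/2], (sin(t)) - (2*t/pi) = -2*t/pi + sin(t) is ≥ 0 throughout, so the area is a single integral of |-2*t/pi + sin(t)|.
∫[0,pi/2] (-2*t/pi + sin(t)) dt = 1 - pi/4.

1 - pi/4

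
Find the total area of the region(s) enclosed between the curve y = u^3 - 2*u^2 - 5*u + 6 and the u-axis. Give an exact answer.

253/12

The curve meets the u-axis where u^3 - 2*u^2 - 5*u + 6 = 0, i.e. (u - 3)*(u - 1)*(u + 2) = 0, at u = -2, 1, 3.
On [-2, 1] the curve lies above the axis; ∫[-2,1] (u^3 - 2*u^2 - 5*u + 6) du = 63/4, giving area 63/4.
On [1, 3] the curve lies below the axis; ∫[1,3] (u^3 - 2*u^2 - 5*u + 6) du = -16/3, giving area 16/3.
Total area = 63/4 + 16/3 = 253/12.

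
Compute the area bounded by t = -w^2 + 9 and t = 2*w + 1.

Both boundary curves give t as a function of w, so integrate with respect to w. Setting them equal: -w^2 - 2*w + 8 = 0, i.e. -(w - 2)*(w + 4) = 0, so they meet at w = -4, 2.
For w in [-4, 2], t = -w^2 + 9 is on the right; area = ∫[-4,2] (-w^2 - 2*w + 8) dw = 36.

36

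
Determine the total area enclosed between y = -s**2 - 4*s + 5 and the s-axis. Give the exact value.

The curve meets the s-axis where -s**2 - 4*s + 5 = 0, i.e. -(s - 1)*(s + 5) = 0, at s = -5, 1.
On [-5, 1] the curve lies above the axis; ∫[-5,1] (-s**2 - 4*s + 5) ds = 36, giving area 36.

36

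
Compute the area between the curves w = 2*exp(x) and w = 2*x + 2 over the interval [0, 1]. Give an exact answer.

-5 + 2*exp(1)

On [0, 1], (2*exp(x)) - (2*x + 2) = -2*x + 2*exp(x) - 2 is ≥ 0 throughout, so the area is a single integral of |-2*x + 2*exp(x) - 2|.
∫[0,1] (-2*x + 2*exp(x) - 2) dx = -5 + 2*exp(1).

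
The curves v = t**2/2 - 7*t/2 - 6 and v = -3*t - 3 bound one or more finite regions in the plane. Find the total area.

125/12

Set the curves equal: t**2/2 - 7*t/2 - 6 = -3*t - 3, so t**2/2 - t/2 - 3 = 0, which factors as (t - 3)*(t + 2)/2 = 0. The curves meet at t = -2, 3.
On [-2, 3], v = -3*t - 3 is on top; that piece has area ∫[-2,3] (-(t**2/2 - t/2 - 3)) dt = 125/12.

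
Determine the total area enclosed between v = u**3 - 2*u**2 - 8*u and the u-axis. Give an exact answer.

The curve meets the u-axis where u**3 - 2*u**2 - 8*u = 0, i.e. u*(u - 4)*(u + 2) = 0, at u = -2, 0, 4.
On [-2, 0] the curve lies above the axis; ∫[-2,0] (u**3 - 2*u**2 - 8*u) du = 20/3, giving area 20/3.
On [0, 4] the curve lies below the axis; ∫[0,4] (u**3 - 2*u**2 - 8*u) du = -128/3, giving area 128/3.
Total area = 20/3 + 128/3 = 148/3.

148/3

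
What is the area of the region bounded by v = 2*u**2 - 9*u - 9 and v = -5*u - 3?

64/3

Set the curves equal: 2*u**2 - 9*u - 9 = -5*u - 3, so 2*u**2 - 4*u - 6 = 0, which factors as 2*(u - 3)*(u + 1) = 0. The curves meet at u = -1, 3.
On [-1, 3], v = -5*u - 3 is on top; that piece has area ∫[-1,3] (-(2*u**2 - 4*u - 6)) du = 64/3.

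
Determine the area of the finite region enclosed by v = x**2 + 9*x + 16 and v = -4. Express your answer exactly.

Set the curves equal: x**2 + 9*x + 16 = -4, so x**2 + 9*x + 20 = 0, which factors as (x + 4)*(x + 5) = 0. The curves meet at x = -5, -4.
On [-5, -4], v = -4 is on top; that piece has area ∫[-5,-4] (-(x**2 + 9*x + 20)) dx = 1/6.

1/6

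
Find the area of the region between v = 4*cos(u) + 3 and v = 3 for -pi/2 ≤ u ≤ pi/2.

On [-pi/2, pi/2], (4*cos(u) + 3) - (3) = 4*cos(u) is ≥ 0 throughout, so the area is a single integral of |4*cos(u)|.
∫[-pi/2,pi/2] (4*cos(u)) du = 8.

8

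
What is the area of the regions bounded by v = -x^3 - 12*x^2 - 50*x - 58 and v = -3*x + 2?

1/2

Set the curves equal: -x^3 - 12*x^2 - 50*x - 58 = -3*x + 2, so -x^3 - 12*x^2 - 47*x - 60 = 0, which factors as -(x + 3)*(x + 4)*(x + 5) = 0. The curves meet at x = -5, -4, -3.
On [-5, -4], v = -3*x + 2 is on top; that piece has area ∫[-5,-4] (-(-x^3 - 12*x^2 - 47*x - 60)) dx = 1/4.
On [-4, -3], v = -x^3 - 12*x^2 - 50*x - 58 is on top; that piece has area ∫[-4,-3] (-x^3 - 12*x^2 - 47*x - 60) dx = 1/4.
Total enclosed area = 1/4 + 1/4 = 1/2.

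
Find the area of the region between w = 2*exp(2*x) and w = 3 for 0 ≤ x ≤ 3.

The difference (2*exp(2*x)) - (3) = 2*exp(2*x) - 3 changes sign at x = -log(2)/2 + log(3)/2 inside [0, 3], so split the integral there.
∫[0,-log(2)/2 + log(3)/2] (2*exp(2*x) - 3) dx = log(2*sqrt(6)/9) + 1/2; the area of that piece is -1/2 + log(3*sqrt(6)/4).
∫[-log(2)/2 + log(3)/2,3] (2*exp(2*x) - 3) dx = -21/2 - 3*log(2)/2 + 3*log(3)/2 + exp(6).
Total area = (-1/2 + log(3*sqrt(6)/4)) + (-21/2 - 3*log(2)/2 + 3*log(3)/2 + exp(6)) = -11 - 7*log(2)/2 + log(6)/2 + 5*log(3)/2 + exp(6).

-11 - 7*log(2)/2 + log(6)/2 + 5*log(3)/2 + exp(6)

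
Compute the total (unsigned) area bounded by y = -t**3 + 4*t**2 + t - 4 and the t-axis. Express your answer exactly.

The curve meets the t-axis where -t**3 + 4*t**2 + t - 4 = 0, i.e. -(t - 4)*(t - 1)*(t + 1) = 0, at t = -1, 1, 4.
On [-1, 1] the curve lies below the axis; ∫[-1,1] (-t**3 + 4*t**2 + t - 4) dt = -16/3, giving area 16/3.
On [1, 4] the curve lies above the axis; ∫[1,4] (-t**3 + 4*t**2 + t - 4) dt = 63/4, giving area 63/4.
Total area = 16/3 + 63/4 = 253/12.

253/12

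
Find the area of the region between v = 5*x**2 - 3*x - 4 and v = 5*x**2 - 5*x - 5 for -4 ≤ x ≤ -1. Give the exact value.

On [-4, -1], (5*x**2 - 3*x - 4) - (5*x**2 - 5*x - 5) = 2*x + 1 is ≤ 0 throughout, so the area is a single integral of |2*x + 1|.
∫[-4,-1] (2*x + 1) dx = -12; the area of that piece is 12.

12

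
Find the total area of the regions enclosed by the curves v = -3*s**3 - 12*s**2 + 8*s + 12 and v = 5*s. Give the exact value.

Set the curves equal: -3*s**3 - 12*s**2 + 8*s + 12 = 5*s, so -3*s**3 - 12*s**2 + 3*s + 12 = 0, which factors as -3*(s - 1)*(s + 1)*(s + 4) = 0. The curves meet at s = -4, -1, 1.
On [-4, -1], v = 5*s is on top; that piece has area ∫[-4,-1] (-(-3*s**3 - 12*s**2 + 3*s + 12)) ds = 189/4.
On [-1, 1], v = -3*s**3 - 12*s**2 + 8*s + 12 is on top; that piece has area ∫[-1,1] (-3*s**3 - 12*s**2 + 3*s + 12) ds = 16.
Total enclosed area = 189/4 + 16 = 253/4.

253/4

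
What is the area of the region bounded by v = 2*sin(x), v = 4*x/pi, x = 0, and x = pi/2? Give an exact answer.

2 - pi/2

On [0, pi/2], (2*sin(x)) - (4*x/pi) = -4*x/pi + 2*sin(x) is ≥ 0 throughout, so the area is a single integral of |-4*x/pi + 2*sin(x)|.
∫[0,pi/2] (-4*x/pi + 2*sin(x)) dx = 2 - pi/2.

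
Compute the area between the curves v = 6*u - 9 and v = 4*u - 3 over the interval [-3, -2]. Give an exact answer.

11

On [-3, -2], (6*u - 9) - (4*u - 3) = 2*u - 6 is ≤ 0 throughout, so the area is a single integral of |2*u - 6|.
∫[-3,-2] (2*u - 6) du = -11; the area of that piece is 11.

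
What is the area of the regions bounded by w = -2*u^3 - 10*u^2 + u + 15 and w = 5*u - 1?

Set the curves equal: -2*u^3 - 10*u^2 + u + 15 = 5*u - 1, so -2*u^3 - 10*u^2 - 4*u + 16 = 0, which factors as -2*(u - 1)*(u + 2)*(u + 4) = 0. The curves meet at u = -4, -2, 1.
On [-4, -2], w = 5*u - 1 is on top; that piece has area ∫[-4,-2] (-(-2*u^3 - 10*u^2 - 4*u + 16)) du = 32/3.
On [-2, 1], w = -2*u^3 - 10*u^2 + u + 15 is on top; that piece has area ∫[-2,1] (-2*u^3 - 10*u^2 - 4*u + 16) du = 63/2.
Total enclosed area = 32/3 + 63/2 = 253/6.

253/6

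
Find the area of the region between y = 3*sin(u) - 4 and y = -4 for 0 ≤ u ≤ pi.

On [0, pi], (3*sin(u) - 4) - (-4) = 3*sin(u) is ≥ 0 throughout, so the area is a single integral of |3*sin(u)|.
∫[0,pi] (3*sin(u)) du = 6.

6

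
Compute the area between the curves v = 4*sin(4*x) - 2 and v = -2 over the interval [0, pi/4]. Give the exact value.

On [0, pi/4], (4*sin(4*x) - 2) - (-2) = 4*sin(4*x) is ≥ 0 throughout, so the area is a single integral of |4*sin(4*x)|.
∫[0,pi/4] (4*sin(4*x)) dx = 2.

2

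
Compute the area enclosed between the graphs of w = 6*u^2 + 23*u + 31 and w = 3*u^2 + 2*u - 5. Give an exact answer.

Set the curves equal: 6*u^2 + 23*u + 31 = 3*u^2 + 2*u - 5, so 3*u^2 + 21*u + 36 = 0, which factors as 3*(u + 3)*(u + 4) = 0. The curves meet at u = -4, -3.
On [-4, -3], w = 3*u^2 + 2*u - 5 is on top; that piece has area ∫[-4,-3] (-(3*u^2 + 21*u + 36)) du = 1/2.

1/2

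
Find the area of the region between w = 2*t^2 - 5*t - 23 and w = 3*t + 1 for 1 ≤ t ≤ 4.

90

On [1, 4], (2*t^2 - 5*t - 23) - (3*t + 1) = 2*t^2 - 8*t - 24 is ≤ 0 throughout, so the area is a single integral of |2*t^2 - 8*t - 24|.
∫[1,4] (2*t^2 - 8*t - 24) dt = -90; the area of that piece is 90.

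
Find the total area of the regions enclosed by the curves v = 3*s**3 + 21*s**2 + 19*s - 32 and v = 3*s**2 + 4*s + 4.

Set the curves equal: 3*s**3 + 21*s**2 + 19*s - 32 = 3*s**2 + 4*s + 4, so 3*s**3 + 18*s**2 + 15*s - 36 = 0, which factors as 3*(s - 1)*(s + 3)*(s + 4) = 0. The curves meet at s = -4, -3, 1.
On [-4, -3], v = 3*s**3 + 21*s**2 + 19*s - 32 is on top; that piece has area ∫[-4,-3] (3*s**3 + 18*s**2 + 15*s - 36) ds = 9/4.
On [-3, 1], v = 3*s**2 + 4*s + 4 is on top; that piece has area ∫[-3,1] (-(3*s**3 + 18*s**2 + 15*s - 36)) ds = 96.
Total enclosed area = 9/4 + 96 = 393/4.

393/4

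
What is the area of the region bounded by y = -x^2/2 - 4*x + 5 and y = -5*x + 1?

Set the curves equal: -x^2/2 - 4*x + 5 = -5*x + 1, so -x^2/2 + x + 4 = 0, which factors as -(x - 4)*(x + 2)/2 = 0. The curves meet at x = -2, 4.
On [-2, 4], y = -x^2/2 - 4*x + 5 is on top; that piece has area ∫[-2,4] (-x^2/2 + x + 4) dx = 18.

18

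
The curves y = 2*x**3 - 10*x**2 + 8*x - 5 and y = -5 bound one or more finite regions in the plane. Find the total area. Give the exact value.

71/3

Set the curves equal: 2*x**3 - 10*x**2 + 8*x - 5 = -5, so 2*x**3 - 10*x**2 + 8*x = 0, which factors as 2*x*(x - 4)*(x - 1) = 0. The curves meet at x = 0, 1, 4.
On [0, 1], y = 2*x**3 - 10*x**2 + 8*x - 5 is on top; that piece has area ∫[0,1] (2*x**3 - 10*x**2 + 8*x) dx = 7/6.
On [1, 4], y = -5 is on top; that piece has area ∫[1,4] (-(2*x**3 - 10*x**2 + 8*x)) dx = 45/2.
Total enclosed area = 7/6 + 45/2 = 71/3.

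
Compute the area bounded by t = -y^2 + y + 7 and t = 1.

125/6

Both boundary curves give t as a function of y, so integrate with respect to y. Setting them equal: -y^2 + y + 6 = 0, i.e. -(y - 3)*(y + 2) = 0, so they meet at y = -2, 3.
For y in [-2, 3], t = -y^2 + y + 7 is on the right; area = ∫[-2,3] (-y^2 + y + 6) dy = 125/6.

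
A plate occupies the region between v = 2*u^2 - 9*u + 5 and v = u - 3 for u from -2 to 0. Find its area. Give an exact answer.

On [-2, 0], (2*u^2 - 9*u + 5) - (u - 3) = 2*u^2 - 10*u + 8 is ≥ 0 throughout, so the area is a single integral of |2*u^2 - 10*u + 8|.
∫[-2,0] (2*u^2 - 10*u + 8) du = 124/3.

124/3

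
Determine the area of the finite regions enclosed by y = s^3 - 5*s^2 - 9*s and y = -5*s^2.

81/2

Set the curves equal: s^3 - 5*s^2 - 9*s = -5*s^2, so s^3 - 9*s = 0, which factors as s*(s - 3)*(s + 3) = 0. The curves meet at s = -3, 0, 3.
On [-3, 0], y = s^3 - 5*s^2 - 9*s is on top; that piece has area ∫[-3,0] (s^3 - 9*s) ds = 81/4.
On [0, 3], y = -5*s^2 is on top; that piece has area ∫[0,3] (-(s^3 - 9*s)) ds = 81/4.
Total enclosed area = 81/4 + 81/4 = 81/2.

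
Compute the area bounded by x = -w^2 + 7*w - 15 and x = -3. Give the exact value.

Both boundary curves give x as a function of w, so integrate with respect to w. Setting them equal: -w^2 + 7*w - 12 = 0, i.e. -(w - 4)*(w - 3) = 0, so they meet at w = 3, 4.
For w in [3, 4], x = -w^2 + 7*w - 15 is on the right; area = ∫[3,4] (-w^2 + 7*w - 12) dw = 1/6.

1/6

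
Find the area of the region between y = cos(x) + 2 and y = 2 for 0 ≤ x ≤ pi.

2

The difference (cos(x) + 2) - (2) = cos(x) changes sign at x = pi/2 inside [0, pi], so split the integral there.
∫[0,pi/2] (cos(x)) dx = 1.
∫[pi/2,pi] (cos(x)) dx = -1; the area of that piece is 1.
Total area = 1 + 1 = 2.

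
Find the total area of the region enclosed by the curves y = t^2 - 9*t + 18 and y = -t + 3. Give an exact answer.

4/3

Set the curves equal: t^2 - 9*t + 18 = -t + 3, so t^2 - 8*t + 15 = 0, which factors as (t - 5)*(t - 3) = 0. The curves meet at t = 3, 5.
On [3, 5], y = -t + 3 is on top; that piece has area ∫[3,5] (-(t^2 - 8*t + 15)) dt = 4/3.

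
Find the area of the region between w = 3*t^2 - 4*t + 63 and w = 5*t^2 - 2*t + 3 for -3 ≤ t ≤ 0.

171

On [-3, 0], (3*t^2 - 4*t + 63) - (5*t^2 - 2*t + 3) = -2*t^2 - 2*t + 60 is ≥ 0 throughout, so the area is a single integral of |-2*t^2 - 2*t + 60|.
∫[-3,0] (-2*t^2 - 2*t + 60) dt = 171.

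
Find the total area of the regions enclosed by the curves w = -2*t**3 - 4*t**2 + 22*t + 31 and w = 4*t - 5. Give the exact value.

Set the curves equal: -2*t**3 - 4*t**2 + 22*t + 31 = 4*t - 5, so -2*t**3 - 4*t**2 + 18*t + 36 = 0, which factors as -2*(t - 3)*(t + 2)*(t + 3) = 0. The curves meet at t = -3, -2, 3.
On [-3, -2], w = 4*t - 5 is on top; that piece has area ∫[-3,-2] (-(-2*t**3 - 4*t**2 + 18*t + 36)) dt = 11/6.
On [-2, 3], w = -2*t**3 - 4*t**2 + 22*t + 31 is on top; that piece has area ∫[-2,3] (-2*t**3 - 4*t**2 + 18*t + 36) dt = 875/6.
Total enclosed area = 11/6 + 875/6 = 443/3.

443/3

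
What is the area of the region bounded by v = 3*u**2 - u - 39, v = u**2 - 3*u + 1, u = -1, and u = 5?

454/3

The difference (3*u**2 - u - 39) - (u**2 - 3*u + 1) = 2*u**2 + 2*u - 40 changes sign at u = 4 inside [-1, 5], so split the integral there.
∫[-1,4] (2*u**2 + 2*u - 40) du = -425/3; the area of that piece is 425/3.
∫[4,5] (2*u**2 + 2*u - 40) du = 29/3.
Total area = 425/3 + 29/3 = 454/3.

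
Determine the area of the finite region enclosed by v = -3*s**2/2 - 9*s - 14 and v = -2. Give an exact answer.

Set the curves equal: -3*s**2/2 - 9*s - 14 = -2, so -3*s**2/2 - 9*s - 12 = 0, which factors as -3*(s + 2)*(s + 4)/2 = 0. The curves meet at s = -4, -2.
On [-4, -2], v = -3*s**2/2 - 9*s - 14 is on top; that piece has area ∫[-4,-2] (-3*s**2/2 - 9*s - 12) ds = 2.

2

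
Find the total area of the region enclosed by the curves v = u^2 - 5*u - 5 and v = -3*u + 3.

36

Set the curves equal: u^2 - 5*u - 5 = -3*u + 3, so u^2 - 2*u - 8 = 0, which factors as (u - 4)*(u + 2) = 0. The curves meet at u = -2, 4.
On [-2, 4], v = -3*u + 3 is on top; that piece has area ∫[-2,4] (-(u^2 - 2*u - 8)) du = 36.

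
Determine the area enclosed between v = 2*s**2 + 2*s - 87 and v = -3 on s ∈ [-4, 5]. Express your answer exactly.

On [-4, 5], (2*s**2 + 2*s - 87) - (-3) = 2*s**2 + 2*s - 84 is ≤ 0 throughout, so the area is a single integral of |2*s**2 + 2*s - 84|.
∫[-4,5] (2*s**2 + 2*s - 84) ds = -621; the area of that piece is 621.

621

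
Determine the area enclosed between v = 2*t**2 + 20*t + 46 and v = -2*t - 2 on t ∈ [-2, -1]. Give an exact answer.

On [-2, -1], (2*t**2 + 20*t + 46) - (-2*t - 2) = 2*t**2 + 22*t + 48 is ≥ 0 throughout, so the area is a single integral of |2*t**2 + 22*t + 48|.
∫[-2,-1] (2*t**2 + 22*t + 48) dt = 59/3.

59/3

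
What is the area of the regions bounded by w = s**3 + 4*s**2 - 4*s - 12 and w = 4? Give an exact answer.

148/3

Set the curves equal: s**3 + 4*s**2 - 4*s - 12 = 4, so s**3 + 4*s**2 - 4*s - 16 = 0, which factors as (s - 2)*(s + 2)*(s + 4) = 0. The curves meet at s = -4, -2, 2.
On [-4, -2], w = s**3 + 4*s**2 - 4*s - 12 is on top; that piece has area ∫[-4,-2] (s**3 + 4*s**2 - 4*s - 16) ds = 20/3.
On [-2, 2], w = 4 is on top; that piece has area ∫[-2,2] (-(s**3 + 4*s**2 - 4*s - 16)) ds = 128/3.
Total enclosed area = 20/3 + 128/3 = 148/3.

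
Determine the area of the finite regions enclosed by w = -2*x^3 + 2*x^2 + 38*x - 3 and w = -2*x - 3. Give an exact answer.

2521/6

Set the curves equal: -2*x^3 + 2*x^2 + 38*x - 3 = -2*x - 3, so -2*x^3 + 2*x^2 + 40*x = 0, which factors as -2*x*(x - 5)*(x + 4) = 0. The curves meet at x = -4, 0, 5.
On [-4, 0], w = -2*x - 3 is on top; that piece has area ∫[-4,0] (-(-2*x^3 + 2*x^2 + 40*x)) dx = 448/3.
On [0, 5], w = -2*x^3 + 2*x^2 + 38*x - 3 is on top; that piece has area ∫[0,5] (-2*x^3 + 2*x^2 + 40*x) dx = 1625/6.
Total enclosed area = 448/3 + 1625/6 = 2521/6.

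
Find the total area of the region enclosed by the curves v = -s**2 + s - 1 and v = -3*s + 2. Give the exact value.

Set the curves equal: -s**2 + s - 1 = -3*s + 2, so -s**2 + 4*s - 3 = 0, which factors as -(s - 3)*(s - 1) = 0. The curves meet at s = 1, 3.
On [1, 3], v = -s**2 + s - 1 is on top; that piece has area ∫[1,3] (-s**2 + 4*s - 3) ds = 4/3.

4/3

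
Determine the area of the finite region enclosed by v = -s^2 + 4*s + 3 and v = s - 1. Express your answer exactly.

125/6

Set the curves equal: -s^2 + 4*s + 3 = s - 1, so -s^2 + 3*s + 4 = 0, which factors as -(s - 4)*(s + 1) = 0. The curves meet at s = -1, 4.
On [-1, 4], v = -s^2 + 4*s + 3 is on top; that piece has area ∫[-1,4] (-s^2 + 3*s + 4) ds = 125/6.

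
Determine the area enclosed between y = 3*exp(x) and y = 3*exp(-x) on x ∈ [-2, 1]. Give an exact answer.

The difference (3*exp(x)) - (3*exp(-x)) = 3*exp(x) - 3*exp(-x) changes sign at x = 0 inside [-2, 1], so split the integral there.
∫[-2,0] (3*exp(x) - 3*exp(-x)) dx = -3*exp(2) - 3*exp(-2) + 6; the area of that piece is -6 + 3*exp(-2) + 3*exp(2).
∫[0,1] (3*exp(x) - 3*exp(-x)) dx = -6 + 3*exp(-1) + 3*exp(1).
Total area = (-6 + 3*exp(-2) + 3*exp(2)) + (-6 + 3*exp(-1) + 3*exp(1)) = -12 + 3*exp(-2) + 3*exp(-1) + 3*exp(1) + 3*exp(2).

-12 + 3*exp(-2) + 3*exp(-1) + 3*exp(1) + 3*exp(2)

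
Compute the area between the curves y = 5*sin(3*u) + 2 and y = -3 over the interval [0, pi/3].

10/3 + 5*pi/3

On [0, pi/3], (5*sin(3*u) + 2) - (-3) = 5*sin(3*u) + 5 is ≥ 0 throughout, so the area is a single integral of |5*sin(3*u) + 5|.
∫[0,pi/3] (5*sin(3*u) + 5) du = 10/3 + 5*pi/3.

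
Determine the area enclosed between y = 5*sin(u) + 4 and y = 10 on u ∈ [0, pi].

-10 + 6*pi

On [0, pi], (5*sin(u) + 4) - (10) = 5*sin(u) - 6 is ≤ 0 throughout, so the area is a single integral of |5*sin(u) - 6|.
∫[0,pi] (5*sin(u) - 6) du = 10 - 6*pi; the area of that piece is -10 + 6*pi.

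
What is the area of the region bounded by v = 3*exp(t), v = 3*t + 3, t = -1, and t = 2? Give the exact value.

On [-1, 2], (3*exp(t)) - (3*t + 3) = -3*t + 3*exp(t) - 3 is ≥ 0 throughout, so the area is a single integral of |-3*t + 3*exp(t) - 3|.
∫[-1,2] (-3*t + 3*exp(t) - 3) dt = -27/2 - 3*exp(-1) + 3*exp(2).

-27/2 - 3*exp(-1) + 3*exp(2)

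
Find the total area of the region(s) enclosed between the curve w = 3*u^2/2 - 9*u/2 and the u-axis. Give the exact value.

The curve meets the u-axis where 3*u^2/2 - 9*u/2 = 0, i.e. 3*u*(u - 3)/2 = 0, at u = 0, 3.
On [0, 3] the curve lies below the axis; ∫[0,3] (3*u^2/2 - 9*u/2) du = -27/4, giving area 27/4.

27/4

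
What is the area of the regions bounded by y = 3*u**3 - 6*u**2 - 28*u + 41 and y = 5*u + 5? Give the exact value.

937/4

Set the curves equal: 3*u**3 - 6*u**2 - 28*u + 41 = 5*u + 5, so 3*u**3 - 6*u**2 - 33*u + 36 = 0, which factors as 3*(u - 4)*(u - 1)*(u + 3) = 0. The curves meet at u = -3, 1, 4.
On [-3, 1], y = 3*u**3 - 6*u**2 - 28*u + 41 is on top; that piece has area ∫[-3,1] (3*u**3 - 6*u**2 - 33*u + 36) du = 160.
On [1, 4], y = 5*u + 5 is on top; that piece has area ∫[1,4] (-(3*u**3 - 6*u**2 - 33*u + 36)) du = 297/4.
Total enclosed area = 160 + 297/4 = 937/4.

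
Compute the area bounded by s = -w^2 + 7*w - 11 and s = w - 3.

4/3

Both boundary curves give s as a function of w, so integrate with respect to w. Setting them equal: -w^2 + 6*w - 8 = 0, i.e. -(w - 4)*(w - 2) = 0, so they meet at w = 2, 4.
For w in [2, 4], s = -w^2 + 7*w - 11 is on the right; area = ∫[2,4] (-w^2 + 6*w - 8) dw = 4/3.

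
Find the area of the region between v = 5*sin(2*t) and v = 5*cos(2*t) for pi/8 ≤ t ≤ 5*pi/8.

On [pi/8, 5*pi/8], (5*sin(2*t)) - (5*cos(2*t)) = 5*sin(2*t) - 5*cos(2*t) is ≥ 0 throughout, so the area is a single integral of |5*sin(2*t) - 5*cos(2*t)|.
∫[pi/8,5*pi/8] (5*sin(2*t) - 5*cos(2*t)) dt = 5*sqrt(2).

5*sqrt(2)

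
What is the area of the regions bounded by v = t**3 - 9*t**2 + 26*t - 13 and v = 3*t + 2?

Set the curves equal: t**3 - 9*t**2 + 26*t - 13 = 3*t + 2, so t**3 - 9*t**2 + 23*t - 15 = 0, which factors as (t - 5)*(t - 3)*(t - 1) = 0. The curves meet at t = 1, 3, 5.
On [1, 3], v = t**3 - 9*t**2 + 26*t - 13 is on top; that piece has area ∫[1,3] (t**3 - 9*t**2 + 23*t - 15) dt = 4.
On [3, 5], v = 3*t + 2 is on top; that piece has area ∫[3,5] (-(t**3 - 9*t**2 + 23*t - 15)) dt = 4.
Total enclosed area = 4 + 4 = 8.

8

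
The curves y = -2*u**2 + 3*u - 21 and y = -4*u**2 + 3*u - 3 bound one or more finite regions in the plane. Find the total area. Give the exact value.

Set the curves equal: -2*u**2 + 3*u - 21 = -4*u**2 + 3*u - 3, so 2*u**2 - 18 = 0, which factors as 2*(u - 3)*(u + 3) = 0. The curves meet at u = -3, 3.
On [-3, 3], y = -4*u**2 + 3*u - 3 is on top; that piece has area ∫[-3,3] (-(2*u**2 - 18)) du = 72.

72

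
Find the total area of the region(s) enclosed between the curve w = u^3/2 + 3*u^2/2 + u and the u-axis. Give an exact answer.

The curve meets the u-axis where u^3/2 + 3*u^2/2 + u = 0, i.e. u*(u + 1)*(u + 2)/2 = 0, at u = -2, -1, 0.
On [-2, -1] the curve lies above the axis; ∫[-2,-1] (u^3/2 + 3*u^2/2 + u) du = 1/8, giving area 1/8.
On [-1, 0] the curve lies below the axis; ∫[-1,0] (u^3/2 + 3*u^2/2 + u) du = -1/8, giving area 1/8.
Total area = 1/8 + 1/8 = 1/4.

1/4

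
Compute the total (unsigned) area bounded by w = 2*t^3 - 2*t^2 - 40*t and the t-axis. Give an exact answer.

The curve meets the t-axis where 2*t^3 - 2*t^2 - 40*t = 0, i.e. 2*t*(t - 5)*(t + 4) = 0, at t = -4, 0, 5.
On [-4, 0] the curve lies above the axis; ∫[-4,0] (2*t^3 - 2*t^2 - 40*t) dt = 448/3, giving area 448/3.
On [0, 5] the curve lies below the axis; ∫[0,5] (2*t^3 - 2*t^2 - 40*t) dt = -1625/6, giving area 1625/6.
Total area = 448/3 + 1625/6 = 2521/6.

2521/6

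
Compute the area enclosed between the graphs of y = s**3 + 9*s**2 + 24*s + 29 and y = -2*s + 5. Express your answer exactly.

Set the curves equal: s**3 + 9*s**2 + 24*s + 29 = -2*s + 5, so s**3 + 9*s**2 + 26*s + 24 = 0, which factors as (s + 2)*(s + 3)*(s + 4) = 0. The curves meet at s = -4, -3, -2.
On [-4, -3], y = s**3 + 9*s**2 + 24*s + 29 is on top; that piece has area ∫[-4,-3] (s**3 + 9*s**2 + 26*s + 24) ds = 1/4.
On [-3, -2], y = -2*s + 5 is on top; that piece has area ∫[-3,-2] (-(s**3 + 9*s**2 + 26*s + 24)) ds = 1/4.
Total enclosed area = 1/4 + 1/4 = 1/2.

1/2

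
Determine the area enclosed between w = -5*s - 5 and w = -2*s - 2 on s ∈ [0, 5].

On [0, 5], (-5*s - 5) - (-2*s - 2) = -3*s - 3 is ≤ 0 throughout, so the area is a single integral of |-3*s - 3|.
∫[0,5] (-3*s - 3) ds = -105/2; the area of that piece is 105/2.

105/2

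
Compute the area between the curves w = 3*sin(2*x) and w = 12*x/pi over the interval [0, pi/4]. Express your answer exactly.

3/2 - 3*pi/8

On [0, pi/4], (3*sin(2*x)) - (12*x/pi) = -12*x/pi + 3*sin(2*x) is ≥ 0 throughout, so the area is a single integral of |-12*x/pi + 3*sin(2*x)|.
∫[0,pi/4] (-12*x/pi + 3*sin(2*x)) dx = 3/2 - 3*pi/8.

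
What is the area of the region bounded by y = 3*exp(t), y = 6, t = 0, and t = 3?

The difference (3*exp(t)) - (6) = 3*exp(t) - 6 changes sign at t = log(2) inside [0, 3], so split the integral there.
∫[0,log(2)] (3*exp(t) - 6) dt = 3 - log(64); the area of that piece is -3 + log(64).
∫[log(2),3] (3*exp(t) - 6) dt = -24 + 6*log(2) + 3*exp(3).
Total area = (-3 + log(64)) + (-24 + 6*log(2) + 3*exp(3)) = -27 + 12*log(2) + 3*exp(3).

-27 + 12*log(2) + 3*exp(3)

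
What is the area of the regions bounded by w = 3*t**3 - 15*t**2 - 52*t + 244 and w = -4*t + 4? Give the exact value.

5137/4

Set the curves equal: 3*t**3 - 15*t**2 - 52*t + 244 = -4*t + 4, so 3*t**3 - 15*t**2 - 48*t + 240 = 0, which factors as 3*(t - 5)*(t - 4)*(t + 4) = 0. The curves meet at t = -4, 4, 5.
On [-4, 4], w = 3*t**3 - 15*t**2 - 52*t + 244 is on top; that piece has area ∫[-4,4] (3*t**3 - 15*t**2 - 48*t + 240) dt = 1280.
On [4, 5], w = -4*t + 4 is on top; that piece has area ∫[4,5] (-(3*t**3 - 15*t**2 - 48*t + 240)) dt = 17/4.
Total enclosed area = 1280 + 17/4 = 5137/4.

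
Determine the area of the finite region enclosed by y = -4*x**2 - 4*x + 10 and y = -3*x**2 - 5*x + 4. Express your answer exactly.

125/6

Set the curves equal: -4*x**2 - 4*x + 10 = -3*x**2 - 5*x + 4, so -x**2 + x + 6 = 0, which factors as -(x - 3)*(x + 2) = 0. The curves meet at x = -2, 3.
On [-2, 3], y = -4*x**2 - 4*x + 10 is on top; that piece has area ∫[-2,3] (-x**2 + x + 6) dx = 125/6.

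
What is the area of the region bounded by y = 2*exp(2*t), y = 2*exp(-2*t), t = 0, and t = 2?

On [0, 2], (2*exp(2*t)) - (2*exp(-2*t)) = 2*exp(2*t) - 2*exp(-2*t) is ≥ 0 throughout, so the area is a single integral of |2*exp(2*t) - 2*exp(-2*t)|.
∫[0,2] (2*exp(2*t) - 2*exp(-2*t)) dt = -2 + exp(-4) + exp(4).

-2 + exp(-4) + exp(4)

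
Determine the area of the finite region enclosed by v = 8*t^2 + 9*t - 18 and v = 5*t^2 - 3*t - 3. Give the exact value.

108

Set the curves equal: 8*t^2 + 9*t - 18 = 5*t^2 - 3*t - 3, so 3*t^2 + 12*t - 15 = 0, which factors as 3*(t - 1)*(t + 5) = 0. The curves meet at t = -5, 1.
On [-5, 1], v = 5*t^2 - 3*t - 3 is on top; that piece has area ∫[-5,1] (-(3*t^2 + 12*t - 15)) dt = 108.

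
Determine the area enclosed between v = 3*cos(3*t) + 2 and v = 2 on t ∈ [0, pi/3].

The difference (3*cos(3*t) + 2) - (2) = 3*cos(3*t) changes sign at t = pi/6 inside [0, pi/3], so split the integral there.
∫[0,pi/6] (3*cos(3*t)) dt = 1.
∫[pi/6,pi/3] (3*cos(3*t)) dt = -1; the area of that piece is 1.
Total area = 1 + 1 = 2.

2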